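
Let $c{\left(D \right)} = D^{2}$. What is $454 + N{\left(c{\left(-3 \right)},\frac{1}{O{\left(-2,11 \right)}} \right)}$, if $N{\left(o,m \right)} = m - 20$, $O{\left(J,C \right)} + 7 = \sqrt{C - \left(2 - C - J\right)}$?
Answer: $\frac{13447}{31} - \frac{3 \sqrt{2}}{31} \approx 433.64$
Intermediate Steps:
$O{\left(J,C \right)} = -7 + \sqrt{-2 + J + 2 C}$ ($O{\left(J,C \right)} = -7 + \sqrt{C - \left(2 - C - J\right)} = -7 + \sqrt{C + \left(-2 + C + J\right)} = -7 + \sqrt{-2 + J + 2 C}$)
$N{\left(o,m \right)} = -20 + m$
$454 + N{\left(c{\left(-3 \right)},\frac{1}{O{\left(-2,11 \right)}} \right)} = 454 - \left(20 - \frac{1}{-7 + \sqrt{-2 - 2 + 2 \cdot 11}}\right) = 454 - \left(20 - \frac{1}{-7 + \sqrt{-2 - 2 + 22}}\right) = 454 - \left(20 - \frac{1}{-7 + \sqrt{18}}\right) = 454 - \left(20 - \frac{1}{-7 + 3 \sqrt{2}}\right) = 434 + \frac{1}{-7 + 3 \sqrt{2}}$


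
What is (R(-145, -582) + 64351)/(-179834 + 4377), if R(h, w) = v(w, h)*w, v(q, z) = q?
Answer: -403075/175457 ≈ -2.2973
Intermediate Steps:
R(h, w) = w**2 (R(h, w) = w*w = w**2)
(R(-145, -582) + 64351)/(-179834 + 4377) = ((-582)**2 + 64351)/(-179834 + 4377) = (338724 + 64351)/(-175457) = 403075*(-1/175457) = -403075/175457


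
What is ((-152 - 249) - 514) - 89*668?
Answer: -60367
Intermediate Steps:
((-152 - 249) - 514) - 89*668 = (-401 - 514) - 59452 = -915 - 59452 = -60367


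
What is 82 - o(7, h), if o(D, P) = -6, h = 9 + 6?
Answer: 88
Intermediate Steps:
h = 15
82 - o(7, h) = 82 - 1*(-6) = 82 + 6 = 88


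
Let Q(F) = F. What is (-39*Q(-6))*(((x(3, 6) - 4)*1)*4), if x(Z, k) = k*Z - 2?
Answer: 11232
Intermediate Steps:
x(Z, k) = -2 + Z*k (x(Z, k) = Z*k - 2 = -2 + Z*k)
(-39*Q(-6))*(((x(3, 6) - 4)*1)*4) = (-39*(-6))*((((-2 + 3*6) - 4)*1)*4) = 234*((((-2 + 18) - 4)*1)*4) = 234*(((16 - 4)*1)*4) = 234*((12*1)*4) = 234*(12*4) = 234*48 = 11232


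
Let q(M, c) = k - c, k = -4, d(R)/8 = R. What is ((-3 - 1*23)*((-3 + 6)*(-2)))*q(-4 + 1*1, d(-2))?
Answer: 1872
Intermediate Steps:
d(R) = 8*R
q(M, c) = -4 - c
((-3 - 1*23)*((-3 + 6)*(-2)))*q(-4 + 1*1, d(-2)) = ((-3 - 1*23)*((-3 + 6)*(-2)))*(-4 - 8*(-2)) = ((-3 - 23)*(3*(-2)))*(-4 - 1*(-16)) = (-26*(-6))*(-4 + 16) = 156*12 = 1872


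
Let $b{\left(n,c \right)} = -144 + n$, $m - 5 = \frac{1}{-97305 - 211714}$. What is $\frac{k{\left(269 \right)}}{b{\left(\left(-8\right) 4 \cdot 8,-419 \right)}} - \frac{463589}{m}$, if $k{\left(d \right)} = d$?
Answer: $- \frac{28651769653343}{309018800} \approx -92719.0$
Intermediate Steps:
$m = \frac{1545094}{309019}$ ($m = 5 + \frac{1}{-97305 - 211714} = 5 + \frac{1}{-309019} = 5 - \frac{1}{309019} = \frac{1545094}{309019} \approx 5.0$)
$\frac{k{\left(269 \right)}}{b{\left(\left(-8\right) 4 \cdot 8,-419 \right)}} - \frac{463589}{m} = \frac{269}{-144 + \left(-8\right) 4 \cdot 8} - \frac{463589}{\frac{1545094}{309019}} = \frac{269}{-144 - 256} - \frac{143257809191}{1545094} = \frac{269}{-400} - \frac{143257809191}{1545094} = 269 \left(- \frac{1}{400}\right) - \frac{143257809191}{1545094} = - \frac{269}{400} - \frac{143257809191}{1545094} = - \frac{28651769653343}{309018800}$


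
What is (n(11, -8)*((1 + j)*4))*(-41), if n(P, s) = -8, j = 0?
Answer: 1312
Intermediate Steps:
(n(11, -8)*((1 + j)*4))*(-41) = -8*(1 + 0)*4*(-41) = -8*4*(-41) = -32*(-41) = 1312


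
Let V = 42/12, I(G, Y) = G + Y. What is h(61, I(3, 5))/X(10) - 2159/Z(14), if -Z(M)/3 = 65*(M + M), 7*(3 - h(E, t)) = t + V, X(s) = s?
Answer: 145/273 ≈ 0.53114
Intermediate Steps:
V = 7/2 (V = 42*(1/12) = 7/2 ≈ 3.5000)
h(E, t) = 5/2 - t/7 (h(E, t) = 3 - (t + 7/2)/7 = 3 - (7/2 + t)/7 = 3 + (-½ - t/7) = 5/2 - t/7)
Z(M) = -390*M (Z(M) = -195*(M + M) = -195*2*M = -390*M)
h(61, I(3, 5))/X(10) - 2159/Z(14) = (5/2 - (3 + 5)/7)/10 - 2159/((-390*14)) = (5/2 - ⅐*8)*(⅒) - 2159/(-5460) = (5/2 - 8/7)*(⅒) - 2159*(-1/5460) = (19/14)*(⅒) + 2159/5460 = 19/140 + 2159/5460 = 145/273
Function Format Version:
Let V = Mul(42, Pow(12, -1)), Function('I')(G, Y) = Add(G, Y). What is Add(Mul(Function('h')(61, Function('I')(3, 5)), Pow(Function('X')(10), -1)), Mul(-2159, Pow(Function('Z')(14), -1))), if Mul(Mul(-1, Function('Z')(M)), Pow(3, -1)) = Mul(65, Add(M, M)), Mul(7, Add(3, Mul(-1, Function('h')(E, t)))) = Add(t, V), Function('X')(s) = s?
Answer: Rational(145, 273) ≈ 0.53114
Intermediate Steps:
V = Rational(7, 2) (V = Mul(42, Rational(1, 12)) = Rational(7, 2) ≈ 3.5000)
Function('h')(E, t) = Add(Rational(5, 2), Mul(Rational(-1, 7), t)) (Function('h')(E, t) = Add(3, Mul(Rational(-1, 7), Add(t, Rational(7, 2)))) = Add(3, Mul(Rational(-1, 7), Add(Rational(7, 2), t))) = Add(3, Add(Rational(-1, 2), Mul(Rational(-1, 7), t))) = Add(Rational(5, 2), Mul(Rational(-1, 7), t)))
Function('Z')(M) = Mul(-390, M) (Function('Z')(M) = Mul(-3, Mul(65, Add(M, M))) = Mul(-3, Mul(65, Mul(2, M))) = Mul(-3, Mul(130, M)) = Mul(-390, M))
Add(Mul(Function('h')(61, Function('I')(3, 5)), Pow(Function('X')(10), -1)), Mul(-2159, Pow(Function('Z')(14), -1))) = Add(Mul(Add(Rational(5, 2), Mul(Rational(-1, 7), Add(3, 5))), Pow(10, -1)), Mul(-2159, Pow(Mul(-390, 14), -1))) = Add(Mul(Add(Rational(5, 2), Mul(Rational(-1, 7), 8)), Rational(1, 10)), Mul(-2159, Pow(-5460, -1))) = Add(Mul(Add(Rational(5, 2), Rational(-8, 7)), Rational(1, 10)), Mul(-2159, Rational(-1, 5460))) = Add(Mul(Rational(19, 14), Rational(1, 10)), Rational(2159, 5460)) = Add(Rational(19, 140), Rational(2159, 5460)) = Rational(145, 273)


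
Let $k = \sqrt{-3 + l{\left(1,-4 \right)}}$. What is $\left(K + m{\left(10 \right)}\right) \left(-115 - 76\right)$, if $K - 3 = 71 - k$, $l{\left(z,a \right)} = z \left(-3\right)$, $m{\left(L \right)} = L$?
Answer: $-16044 + 191 i \sqrt{6} \approx -16044.0 + 467.85 i$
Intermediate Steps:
$l{\left(z,a \right)} = - 3 z$
$k = i \sqrt{6}$ ($k = \sqrt{-3 - 3} = \sqrt{-6} = i \sqrt{6} \approx 2.4495 i$)
$K = 74 - i \sqrt{6}$ ($K = 3 + \left(71 - i \sqrt{6}\right) = 74 - i \sqrt{6} \approx 74.0 - 2.4495 i$)
$\left(K + m{\left(10 \right)}\right) \left(-115 - 76\right) = \left(\left(74 - i \sqrt{6}\right) + 10\right) \left(-115 - 76\right) = \left(84 - i \sqrt{6}\right) \left(-115 - 76\right) = \left(84 - i \sqrt{6}\right) \left(-191\right) = -16044 + 191 i \sqrt{6}$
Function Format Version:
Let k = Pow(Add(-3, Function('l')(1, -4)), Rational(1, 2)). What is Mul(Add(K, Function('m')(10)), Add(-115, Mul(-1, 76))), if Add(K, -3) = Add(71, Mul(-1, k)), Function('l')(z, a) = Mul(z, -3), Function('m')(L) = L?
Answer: Add(-16044, Mul(191, I, Pow(6, Rational(1, 2)))) ≈ Add(-16044., Mul(467.85, I))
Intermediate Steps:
Function('l')(z, a) = Mul(-3, z)
k = Mul(I, Pow(6, Rational(1, 2))) (k = Pow(Add(-3, Mul(-3, 1)), Rational(1, 2)) = Pow(Add(-3, -3), Rational(1, 2)) = Pow(-6, Rational(1, 2)) = Mul(I, Pow(6, Rational(1, 2))) ≈ Mul(2.4495, I))
K = Add(74, Mul(-1, I, Pow(6, Rational(1, 2)))) (K = Add(3, Add(71, Mul(-1, Mul(I, Pow(6, Rational(1, 2)))))) = Add(3, Add(71, Mul(-1, I, Pow(6, Rational(1, 2))))) = Add(74, Mul(-1, I, Pow(6, Rational(1, 2)))) ≈ Add(74.000, Mul(-2.4495, I)))
Mul(Add(K, Function('m')(10)), Add(-115, Mul(-1, 76))) = Mul(Add(Add(74, Mul(-1, I, Pow(6, Rational(1, 2)))), 10), Add(-115, Mul(-1, 76))) = Mul(Add(84, Mul(-1, I, Pow(6, Rational(1, 2)))), Add(-115, -76)) = Mul(Add(84, Mul(-1, I, Pow(6, Rational(1, 2)))), -191) = Add(-16044, Mul(191, I, Pow(6, Rational(1, 2))))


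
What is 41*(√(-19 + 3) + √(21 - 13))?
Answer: 82*√2 + 164*I ≈ 115.97 + 164.0*I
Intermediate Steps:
41*(√(-19 + 3) + √(21 - 13)) = 41*(√(-16) + √8) = 41*(4*I + 2*√2) = 41*(2*√2 + 4*I) = 82*√2 + 164*I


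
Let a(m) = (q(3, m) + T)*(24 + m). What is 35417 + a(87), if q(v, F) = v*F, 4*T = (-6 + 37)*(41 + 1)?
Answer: 201037/2 ≈ 1.0052e+5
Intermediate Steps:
T = 651/2 (T = ((-6 + 37)*(41 + 1))/4 = (31*42)/4 = (¼)*1302 = 651/2 ≈ 325.50)
q(v, F) = F*v
a(m) = (24 + m)*(651/2 + 3*m) (a(m) = (m*3 + 651/2)*(24 + m) = (3*m + 651/2)*(24 + m) = (651/2 + 3*m)*(24 + m) = (24 + m)*(651/2 + 3*m))
35417 + a(87) = 35417 + (7812 + 3*87² + (795/2)*87) = 35417 + (7812 + 3*7569 + 69165/2) = 35417 + (7812 + 22707 + 69165/2) = 35417 + 130203/2 = 201037/2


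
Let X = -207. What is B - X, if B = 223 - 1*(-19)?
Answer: 449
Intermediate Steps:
B = 242 (B = 223 + 19 = 242)
B - X = 242 - 1*(-207) = 242 + 207 = 449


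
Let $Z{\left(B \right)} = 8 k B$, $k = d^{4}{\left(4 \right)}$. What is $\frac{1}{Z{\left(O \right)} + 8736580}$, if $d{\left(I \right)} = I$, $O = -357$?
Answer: $\frac{1}{8005444} \approx 1.2492 \cdot 10^{-7}$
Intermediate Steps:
$k = 256$ ($k = 4^{4} = 256$)
$Z{\left(B \right)} = 2048 B$ ($Z{\left(B \right)} = 8 \cdot 256 B = 2048 B$)
$\frac{1}{Z{\left(O \right)} + 8736580} = \frac{1}{2048 \left(-357\right) + 8736580} = \frac{1}{-731136 + 8736580} = \frac{1}{8005444}$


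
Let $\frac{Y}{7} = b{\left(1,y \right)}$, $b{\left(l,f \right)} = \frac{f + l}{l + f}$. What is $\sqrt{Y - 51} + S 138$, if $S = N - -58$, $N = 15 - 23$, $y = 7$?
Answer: $6900 + 2 i \sqrt{11} \approx 6900.0 + 6.6332 i$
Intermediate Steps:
$b{\left(l,f \right)} = 1$ ($b{\left(l,f \right)} = \frac{f + l}{f + l} = 1$)
$N = -8$ ($N = 15 - 23 = -8$)
$Y = 7$ ($Y = 7 \cdot 1 = 7$)
$S = 50$ ($S = -8 - -58 = -8 + 58 = 50$)
$\sqrt{Y - 51} + S 138 = \sqrt{7 - 51} + 50 \cdot 138 = \sqrt{-44} + 6900 = 2 i \sqrt{11} + 6900 = 6900 + 2 i \sqrt{11}$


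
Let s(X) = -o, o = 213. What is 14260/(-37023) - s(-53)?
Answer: 7871639/37023 ≈ 212.61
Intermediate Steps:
s(X) = -213 (s(X) = -1*213 = -213)
14260/(-37023) - s(-53) = 14260/(-37023) - 1*(-213) = 14260*(-1/37023) + 213 = -14260/37023 + 213 = 7871639/37023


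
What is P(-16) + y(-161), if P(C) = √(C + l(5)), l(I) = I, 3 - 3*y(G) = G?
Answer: 164/3 + I*√11 ≈ 54.667 + 3.3166*I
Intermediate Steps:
y(G) = 1 - G/3
P(C) = √(5 + C) (P(C) = √(C + 5) = √(5 + C))
P(-16) + y(-161) = √(5 - 16) + (1 - ⅓*(-161)) = √(-11) + (1 + 161/3) = I*√11 + 164/3 = 164/3 + I*√11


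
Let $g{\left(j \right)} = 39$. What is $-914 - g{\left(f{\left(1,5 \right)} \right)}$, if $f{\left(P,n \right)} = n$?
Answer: $-953$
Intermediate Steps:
$-914 - g{\left(f{\left(1,5 \right)} \right)} = -914 - 39 = -953$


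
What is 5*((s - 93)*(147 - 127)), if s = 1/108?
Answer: -251075/27 ≈ -9299.1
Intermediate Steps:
s = 1/108 ≈ 0.0092593
5*((s - 93)*(147 - 127)) = 5*((1/108 - 93)*(147 - 127)) = 5*(-10043/108*20) = 5*(-50215/27) = -251075/27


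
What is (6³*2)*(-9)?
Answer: -3888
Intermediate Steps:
(6³*2)*(-9) = (216*2)*(-9) = 432*(-9) = -3888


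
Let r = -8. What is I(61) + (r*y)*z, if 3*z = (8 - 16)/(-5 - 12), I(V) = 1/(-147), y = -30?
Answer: 94063/2499 ≈ 37.640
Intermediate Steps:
I(V) = -1/147
z = 8/51 (z = ((8 - 16)/(-5 - 12))/3 = (-8/(-17))/3 = (-8*(-1/17))/3 = (⅓)*(8/17) = 8/51 ≈ 0.15686)
I(61) + (r*y)*z = -1/147 - 8*(-30)*(8/51) = -1/147 + 240*(8/51) = -1/147 + 640/17 = 94063/2499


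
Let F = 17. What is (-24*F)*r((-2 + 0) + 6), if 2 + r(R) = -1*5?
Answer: 2856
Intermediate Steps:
r(R) = -7 (r(R) = -2 - 1*5 = -2 - 5 = -7)
(-24*F)*r((-2 + 0) + 6) = -24*17*(-7) = -408*(-7) = 2856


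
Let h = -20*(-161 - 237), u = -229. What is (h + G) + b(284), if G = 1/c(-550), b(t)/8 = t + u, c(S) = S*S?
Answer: 2541000001/302500 ≈ 8400.0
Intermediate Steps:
c(S) = S**2
h = 7960 (h = -20*(-398) = 7960)
b(t) = -1832 + 8*t (b(t) = 8*(t - 229) = 8*(-229 + t) = -1832 + 8*t)
G = 1/302500 (G = 1/((-550)**2) = 1/302500 ≈ 3.3058e-6)
(h + G) + b(284) = (7960 + 1/302500) + (-1832 + 8*284) = 2407900001/302500 + (-1832 + 2272) = 2407900001/302500 + 440 = 2541000001/302500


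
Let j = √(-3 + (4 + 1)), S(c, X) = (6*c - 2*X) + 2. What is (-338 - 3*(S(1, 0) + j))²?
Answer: 131062 + 2172*√2 ≈ 1.3413e+5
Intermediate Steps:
S(c, X) = 2 - 2*X + 6*c (S(c, X) = (-2*X + 6*c) + 2 = 2 - 2*X + 6*c)
j = √2 (j = √(-3 + 5) = √2 ≈ 1.4142)
(-338 - 3*(S(1, 0) + j))² = (-338 - 3*((2 - 2*0 + 6*1) + √2))² = (-338 - 3*((2 + 0 + 6) + √2))² = (-338 - 3*(8 + √2))² = (-338 + (-24 - 3*√2))² = (-362 - 3*√2)²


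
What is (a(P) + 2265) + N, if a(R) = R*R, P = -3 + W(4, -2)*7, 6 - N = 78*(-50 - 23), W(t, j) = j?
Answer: 8254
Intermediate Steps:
N = 5700 (N = 6 - 78*(-50 - 23) = 6 - 78*(-73) = 6 - 1*(-5694) = 6 + 5694 = 5700)
P = -17 (P = -3 - 2*7 = -3 - 14 = -17)
a(R) = R²
(a(P) + 2265) + N = ((-17)² + 2265) + 5700 = (289 + 2265) + 5700 = 2554 + 5700 = 8254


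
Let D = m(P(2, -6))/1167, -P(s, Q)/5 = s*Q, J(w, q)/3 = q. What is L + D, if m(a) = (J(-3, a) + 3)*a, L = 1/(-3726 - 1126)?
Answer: 17757931/1887428 ≈ 9.4085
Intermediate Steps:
J(w, q) = 3*q
P(s, Q) = -5*Q*s (P(s, Q) = -5*s*Q = -5*Q*s)
L = -1/4852 (L = 1/(-4852) = -1/4852 ≈ -0.00020610)
m(a) = a*(3 + 3*a) (m(a) = (3*a + 3)*a = (3 + 3*a)*a = a*(3 + 3*a))
D = 3660/389 (D = (3*(-5*(-6)*2)*(1 - 5*(-6)*2))/1167 = (3*60*(1 + 60))*(1/1167) = (3*60*61)*(1/1167) = 10980*(1/1167) = 3660/389 ≈ 9.4087)
L + D = -1/4852 + 3660/389 = 17757931/1887428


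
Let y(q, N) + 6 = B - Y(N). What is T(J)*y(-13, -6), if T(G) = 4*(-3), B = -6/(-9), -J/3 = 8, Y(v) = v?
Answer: -8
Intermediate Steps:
J = -24 (J = -3*8 = -24)
B = ⅔ (B = -6*(-⅑) = ⅔ ≈ 0.66667)
T(G) = -12
y(q, N) = -16/3 - N (y(q, N) = -6 + (⅔ - N) = -16/3 - N)
T(J)*y(-13, -6) = -12*(-16/3 - 1*(-6)) = -12*(-16/3 + 6) = -12*⅔ = -8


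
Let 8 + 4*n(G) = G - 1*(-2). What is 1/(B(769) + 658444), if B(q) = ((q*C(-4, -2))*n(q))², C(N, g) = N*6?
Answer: 1/12393794170768 ≈ 8.0686e-14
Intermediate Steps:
n(G) = -3/2 + G/4 (n(G) = -2 + (G - 1*(-2))/4 = -2 + (G + 2)/4 = -2 + (2 + G)/4 = -2 + (½ + G/4) = -3/2 + G/4)
C(N, g) = 6*N
B(q) = 576*q²*(-3/2 + q/4)² (B(q) = ((q*(6*(-4)))*(-3/2 + q/4))² = ((q*(-24))*(-3/2 + q/4))² = ((-24*q)*(-3/2 + q/4))² = (-24*q*(-3/2 + q/4))² = 576*q²*(-3/2 + q/4)²)
1/(B(769) + 658444) = 1/(36*769²*(-6 + 769)² + 658444) = 1/(36*591361*763² + 658444) = 1/(36*591361*582169 + 658444) = 1/(12393793512324 + 658444) = 1/12393794170768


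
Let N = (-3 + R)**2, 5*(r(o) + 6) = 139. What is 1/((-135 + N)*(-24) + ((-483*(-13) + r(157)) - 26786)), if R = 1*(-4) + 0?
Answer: -5/92106 ≈ -5.4285e-5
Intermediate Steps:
r(o) = 109/5 (r(o) = -6 + (1/5)*139 = -6 + 139/5 = 109/5)
R = -4 (R = -4 + 0 = -4)
N = 49 (N = (-3 - 4)**2 = (-7)**2 = 49)
1/((-135 + N)*(-24) + ((-483*(-13) + r(157)) - 26786)) = 1/((-135 + 49)*(-24) + ((-483*(-13) + 109/5) - 26786)) = 1/(-86*(-24) + ((6279 + 109/5) - 26786)) = 1/(2064 + (31504/5 - 26786)) = 1/(2064 - 102426/5) = 1/(-92106/5) = -5/92106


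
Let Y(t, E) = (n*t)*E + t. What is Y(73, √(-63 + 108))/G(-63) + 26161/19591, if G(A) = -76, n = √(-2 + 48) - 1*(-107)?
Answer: 558093/1488916 - 23433*√5/76 - 219*√230/76 ≈ -732.77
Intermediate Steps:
n = 107 + √46 (n = √46 + 107 = 107 + √46 ≈ 113.78)
Y(t, E) = t + E*t*(107 + √46) (Y(t, E) = ((107 + √46)*t)*E + t = (t*(107 + √46))*E + t = E*t*(107 + √46) + t = t + E*t*(107 + √46))
Y(73, √(-63 + 108))/G(-63) + 26161/19591 = (73*(1 + √(-63 + 108)*(107 + √46)))/(-76) + 26161/19591 = (73*(1 + √45*(107 + √46)))*(-1/76) + 26161*(1/19591) = (73*(1 + (3*√5)*(107 + √46)))*(-1/76) + 26161/19591 = (73*(1 + 3*√5*(107 + √46)))*(-1/76) + 26161/19591 = (73 + 219*√5*(107 + √46))*(-1/76) + 26161/19591 = (-73/76 - 219*√5*(107 + √46)/76) + 26161/19591 = 558093/1488916 - 219*√5*(107 + √46)/76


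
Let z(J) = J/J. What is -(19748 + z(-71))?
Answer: -19749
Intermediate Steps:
z(J) = 1
-(19748 + z(-71)) = -(19748 + 1) = -1*19749 = -19749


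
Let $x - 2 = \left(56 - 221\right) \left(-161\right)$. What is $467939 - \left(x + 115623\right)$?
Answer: $325749$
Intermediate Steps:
$x = 26567$ ($x = 2 + \left(56 - 221\right) \left(-161\right) = 2 - -26565 = 2 + 26565 = 26567$)
$467939 - \left(x + 115623\right) = 467939 - \left(26567 + 115623\right) = 467939 - 142190 = 325749$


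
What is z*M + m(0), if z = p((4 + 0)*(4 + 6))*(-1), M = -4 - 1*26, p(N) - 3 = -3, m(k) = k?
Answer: 0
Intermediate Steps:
p(N) = 0 (p(N) = 3 - 3 = 0)
M = -30 (M = -4 - 26 = -30)
z = 0 (z = 0*(-1) = 0)
z*M + m(0) = 0*(-30) + 0 = 0 + 0 = 0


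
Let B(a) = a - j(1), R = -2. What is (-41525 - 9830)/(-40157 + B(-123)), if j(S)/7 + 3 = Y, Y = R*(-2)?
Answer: 51355/40287 ≈ 1.2747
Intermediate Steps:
Y = 4 (Y = -2*(-2) = 4)
j(S) = 7 (j(S) = -21 + 7*4 = -21 + 28 = 7)
B(a) = -7 + a (B(a) = a - 1*7 = a - 7 = -7 + a)
(-41525 - 9830)/(-40157 + B(-123)) = (-41525 - 9830)/(-40157 + (-7 - 123)) = -51355/(-40157 - 130) = -51355/(-40287) = -51355*(-1/40287) = 51355/40287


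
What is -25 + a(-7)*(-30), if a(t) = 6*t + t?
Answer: 1445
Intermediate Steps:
a(t) = 7*t
-25 + a(-7)*(-30) = -25 + (7*(-7))*(-30) = -25 - 49*(-30) = -25 + 1470 = 1445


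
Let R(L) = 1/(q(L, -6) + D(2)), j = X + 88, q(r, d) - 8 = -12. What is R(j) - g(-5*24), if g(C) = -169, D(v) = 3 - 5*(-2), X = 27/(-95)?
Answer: 1522/9 ≈ 169.11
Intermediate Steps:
q(r, d) = -4 (q(r, d) = 8 - 12 = -4)
X = -27/95 (X = 27*(-1/95) = -27/95 ≈ -0.28421)
D(v) = 13 (D(v) = 3 + 10 = 13)
j = 8333/95 (j = -27/95 + 88 = 8333/95 ≈ 87.716)
R(L) = ⅑ (R(L) = 1/(-4 + 13) = 1/9 = ⅑)
R(j) - g(-5*24) = ⅑ - 1*(-169) = ⅑ + 169 = 1522/9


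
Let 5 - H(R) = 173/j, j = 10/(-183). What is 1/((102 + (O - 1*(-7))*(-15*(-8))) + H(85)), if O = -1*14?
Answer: 10/24329 ≈ 0.00041103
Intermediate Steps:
O = -14
j = -10/183 (j = 10*(-1/183) = -10/183 ≈ -0.054645)
H(R) = 31709/10 (H(R) = 5 - 173/(-10/183) = 5 - 173*(-183)/10 = 5 - 1*(-31659/10) = 5 + 31659/10 = 31709/10)
1/((102 + (O - 1*(-7))*(-15*(-8))) + H(85)) = 1/((102 + (-14 - 1*(-7))*(-15*(-8))) + 31709/10) = 1/((102 + (-14 + 7)*120) + 31709/10) = 1/((102 - 7*120) + 31709/10) = 1/((102 - 840) + 31709/10) = 1/(-738 + 31709/10) = 1/(24329/10) = 10/24329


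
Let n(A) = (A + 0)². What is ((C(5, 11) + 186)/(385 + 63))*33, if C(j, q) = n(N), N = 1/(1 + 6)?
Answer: 300795/21952 ≈ 13.702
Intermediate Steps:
N = ⅐ (N = 1/7 = ⅐ ≈ 0.14286)
n(A) = A²
C(j, q) = 1/49 (C(j, q) = (⅐)² = 1/49)
((C(5, 11) + 186)/(385 + 63))*33 = ((1/49 + 186)/(385 + 63))*33 = ((9115/49)/448)*33 = ((9115/49)*(1/448))*33 = (9115/21952)*33 = 300795/21952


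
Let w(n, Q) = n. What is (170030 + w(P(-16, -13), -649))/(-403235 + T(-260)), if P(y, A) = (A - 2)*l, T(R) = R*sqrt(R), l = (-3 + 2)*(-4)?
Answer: -2741514118/6504641649 + 3535376*I*sqrt(65)/6504641649 ≈ -0.42147 + 0.004382*I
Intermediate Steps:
l = 4 (l = -1*(-4) = 4)
T(R) = R**(3/2)
P(y, A) = -8 + 4*A (P(y, A) = (A - 2)*4 = (-2 + A)*4 = -8 + 4*A)
(170030 + w(P(-16, -13), -649))/(-403235 + T(-260)) = (170030 + (-8 + 4*(-13)))/(-403235 + (-260)**(3/2)) = (170030 + (-8 - 52))/(-403235 - 520*I*sqrt(65)) = (170030 - 60)/(-403235 - 520*I*sqrt(65)) = 169970/(-403235 - 520*I*sqrt(65))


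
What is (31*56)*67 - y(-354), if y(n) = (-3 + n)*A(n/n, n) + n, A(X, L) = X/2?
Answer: 233689/2 ≈ 1.1684e+5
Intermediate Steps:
A(X, L) = X/2 (A(X, L) = X*(1/2) = X/2)
y(n) = -3/2 + 3*n/2 (y(n) = (-3 + n)*((n/n)/2) + n = (-3 + n)*((1/2)*1) + n = (-3 + n)*(1/2) + n = (-3/2 + n/2) + n = -3/2 + 3*n/2)
(31*56)*67 - y(-354) = (31*56)*67 - (-3/2 + (3/2)*(-354)) = 1736*67 - (-3/2 - 531) = 116312 - 1*(-1065/2) = 116312 + 1065/2 = 233689/2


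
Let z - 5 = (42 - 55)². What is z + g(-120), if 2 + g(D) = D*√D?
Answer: 172 - 240*I*√30 ≈ 172.0 - 1314.5*I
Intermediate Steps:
g(D) = -2 + D^(3/2) (g(D) = -2 + D*√D = -2 + D^(3/2))
z = 174 (z = 5 + (42 - 55)² = 5 + (-13)² = 5 + 169 = 174)
z + g(-120) = 174 + (-2 + (-120)^(3/2)) = 174 + (-2 - 240*I*√30) = 172 - 240*I*√30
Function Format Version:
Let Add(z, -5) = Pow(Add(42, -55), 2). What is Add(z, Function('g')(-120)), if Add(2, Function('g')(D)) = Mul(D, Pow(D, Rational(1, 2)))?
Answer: Add(172, Mul(-240, I, Pow(30, Rational(1, 2)))) ≈ Add(172.00, Mul(-1314.5, I))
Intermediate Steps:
Function('g')(D) = Add(-2, Pow(D, Rational(3, 2))) (Function('g')(D) = Add(-2, Mul(D, Pow(D, Rational(1, 2)))) = Add(-2, Pow(D, Rational(3, 2))))
z = 174 (z = Add(5, Pow(Add(42, -55), 2)) = Add(5, Pow(-13, 2)) = Add(5, 169) = 174)
Add(z, Function('g')(-120)) = Add(174, Add(-2, Pow(-120, Rational(3, 2)))) = Add(174, Add(-2, Mul(-240, I, Pow(30, Rational(1, 2))))) = Add(172, Mul(-240, I, Pow(30, Rational(1, 2))))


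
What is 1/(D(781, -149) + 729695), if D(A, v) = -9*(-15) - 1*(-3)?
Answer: 1/729833 ≈ 1.3702e-6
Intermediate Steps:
D(A, v) = 138 (D(A, v) = 135 + 3 = 138)
1/(D(781, -149) + 729695) = 1/(138 + 729695) = 1/729833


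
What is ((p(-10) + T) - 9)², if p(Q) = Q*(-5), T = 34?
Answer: 5625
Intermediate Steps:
p(Q) = -5*Q
((p(-10) + T) - 9)² = ((-5*(-10) + 34) - 9)² = ((50 + 34) - 9)² = (84 - 9)² = 75² = 5625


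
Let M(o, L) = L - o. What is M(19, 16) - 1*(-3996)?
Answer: 3993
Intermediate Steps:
M(19, 16) - 1*(-3996) = (16 - 1*19) - 1*(-3996) = (16 - 19) + 3996 = -3 + 3996 = 3993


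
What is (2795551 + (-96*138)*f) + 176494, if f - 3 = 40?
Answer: 2402381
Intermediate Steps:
f = 43 (f = 3 + 40 = 43)
(2795551 + (-96*138)*f) + 176494 = (2795551 - 96*138*43) + 176494 = (2795551 - 13248*43) + 176494 = (2795551 - 569664) + 176494 = 2225887 + 176494 = 2402381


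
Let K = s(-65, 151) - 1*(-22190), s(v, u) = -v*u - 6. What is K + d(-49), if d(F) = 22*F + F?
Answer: 30872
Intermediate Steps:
s(v, u) = -6 - u*v (s(v, u) = -u*v - 6 = -6 - u*v)
d(F) = 23*F
K = 31999 (K = (-6 - 1*151*(-65)) - 1*(-22190) = (-6 + 9815) + 22190 = 9809 + 22190 = 31999)
K + d(-49) = 31999 + 23*(-49) = 31999 - 1127 = 30872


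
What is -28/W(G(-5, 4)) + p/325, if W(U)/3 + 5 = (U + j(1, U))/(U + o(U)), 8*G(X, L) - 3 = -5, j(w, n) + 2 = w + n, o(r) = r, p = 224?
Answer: 5222/975 ≈ 5.3559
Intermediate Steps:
j(w, n) = -2 + n + w (j(w, n) = -2 + (w + n) = -2 + (n + w) = -2 + n + w)
G(X, L) = -¼ (G(X, L) = 3/8 + (⅛)*(-5) = 3/8 - 5/8 = -¼)
W(U) = -15 + 3*(-1 + 2*U)/(2*U) (W(U) = -15 + 3*((U + (-2 + U + 1))/(U + U)) = -15 + 3*((U + (-1 + U))/((2*U))) = -15 + 3*((-1 + 2*U)*(1/(2*U))) = -15 + 3*((-1 + 2*U)/(2*U)) = -15 + 3*(-1 + 2*U)/(2*U))
-28/W(G(-5, 4)) + p/325 = -28/(-12 - 3/(2*(-¼))) + 224/325 = -28/(-12 - 3/2*(-4)) + 224*(1/325) = -28/(-12 + 6) + 224/325 = -28/(-6) + 224/325 = -28*(-⅙) + 224/325 = 14/3 + 224/325 = 5222/975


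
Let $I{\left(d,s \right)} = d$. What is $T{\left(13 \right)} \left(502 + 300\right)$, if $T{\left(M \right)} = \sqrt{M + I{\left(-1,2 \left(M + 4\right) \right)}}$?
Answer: $1604 \sqrt{3} \approx 2778.2$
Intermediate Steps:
$T{\left(M \right)} = \sqrt{-1 + M}$ ($T{\left(M \right)} = \sqrt{M - 1} = \sqrt{-1 + M}$)
$T{\left(13 \right)} \left(502 + 300\right) = \sqrt{-1 + 13} \left(502 + 300\right) = \sqrt{12} \cdot 802 = 2 \sqrt{3} \cdot 802 = 1604 \sqrt{3}$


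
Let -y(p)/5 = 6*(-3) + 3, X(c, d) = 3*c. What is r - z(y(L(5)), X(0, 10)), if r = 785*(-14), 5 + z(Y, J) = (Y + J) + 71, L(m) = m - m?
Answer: -11131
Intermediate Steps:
L(m) = 0
y(p) = 75 (y(p) = -5*(6*(-3) + 3) = -5*(-18 + 3) = -5*(-15) = 75)
z(Y, J) = 66 + J + Y (z(Y, J) = -5 + ((Y + J) + 71) = -5 + ((J + Y) + 71) = -5 + (71 + J + Y) = 66 + J + Y)
r = -10990
r - z(y(L(5)), X(0, 10)) = -10990 - (66 + 3*0 + 75) = -10990 - (66 + 0 + 75) = -10990 - 1*141 = -10990 - 141 = -11131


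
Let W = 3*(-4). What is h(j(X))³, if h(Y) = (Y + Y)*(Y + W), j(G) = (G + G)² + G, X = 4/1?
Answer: 441754320896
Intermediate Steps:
X = 4 (X = 4*1 = 4)
j(G) = G + 4*G² (j(G) = (2*G)² + G = 4*G² + G = G + 4*G²)
W = -12
h(Y) = 2*Y*(-12 + Y) (h(Y) = (Y + Y)*(Y - 12) = (2*Y)*(-12 + Y) = 2*Y*(-12 + Y))
h(j(X))³ = (2*(4*(1 + 4*4))*(-12 + 4*(1 + 4*4)))³ = (2*(4*(1 + 16))*(-12 + 4*(1 + 16)))³ = (2*(4*17)*(-12 + 4*17))³ = (2*68*(-12 + 68))³ = (2*68*56)³ = 7616³ = 441754320896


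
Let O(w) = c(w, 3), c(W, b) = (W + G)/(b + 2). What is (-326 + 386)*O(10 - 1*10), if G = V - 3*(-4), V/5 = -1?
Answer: 84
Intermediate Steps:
V = -5 (V = 5*(-1) = -5)
G = 7 (G = -5 - 3*(-4) = -5 + 12 = 7)
c(W, b) = (7 + W)/(2 + b) (c(W, b) = (W + 7)/(b + 2) = (7 + W)/(2 + b))
O(w) = 7/5 + w/5 (O(w) = (7 + w)/(2 + 3) = (7 + w)/5 = 7/5 + w/5)
(-326 + 386)*O(10 - 1*10) = (-326 + 386)*(7/5 + (10 - 1*10)/5) = 60*(7/5 + (10 - 10)/5) = 60*(7/5 + (1/5)*0) = 60*(7/5 + 0) = 60*(7/5) = 84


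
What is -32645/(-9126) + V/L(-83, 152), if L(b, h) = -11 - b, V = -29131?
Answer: -14638837/36504 ≈ -401.02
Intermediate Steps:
-32645/(-9126) + V/L(-83, 152) = -32645/(-9126) - 29131/(-11 - 1*(-83)) = -32645*(-1/9126) - 29131/(-11 + 83) = 32645/9126 - 29131/72 = -14638837/36504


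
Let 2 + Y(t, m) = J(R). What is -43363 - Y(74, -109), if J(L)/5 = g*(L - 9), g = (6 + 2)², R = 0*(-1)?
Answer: -40481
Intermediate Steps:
R = 0
g = 64 (g = 8² = 64)
J(L) = -2880 + 320*L (J(L) = 5*(64*(L - 9)) = 5*(64*(-9 + L)) = 5*(-576 + 64*L) = -2880 + 320*L)
Y(t, m) = -2882 (Y(t, m) = -2 + (-2880 + 320*0) = -2 + (-2880 + 0) = -2 - 2880 = -2882)
-43363 - Y(74, -109) = -43363 - 1*(-2882) = -43363 + 2882 = -40481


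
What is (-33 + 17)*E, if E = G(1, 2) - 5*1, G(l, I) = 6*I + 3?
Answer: -160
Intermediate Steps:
G(l, I) = 3 + 6*I
E = 10 (E = (3 + 6*2) - 5*1 = (3 + 12) - 5 = 15 - 5 = 10)
(-33 + 17)*E = (-33 + 17)*10 = -16*10 = -160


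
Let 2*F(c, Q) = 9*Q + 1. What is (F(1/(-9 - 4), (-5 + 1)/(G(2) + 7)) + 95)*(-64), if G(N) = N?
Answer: -5984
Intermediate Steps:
F(c, Q) = ½ + 9*Q/2 (F(c, Q) = (9*Q + 1)/2 = (1 + 9*Q)/2 = ½ + 9*Q/2)
(F(1/(-9 - 4), (-5 + 1)/(G(2) + 7)) + 95)*(-64) = ((½ + 9*((-5 + 1)/(2 + 7))/2) + 95)*(-64) = ((½ + 9*(-4/9)/2) + 95)*(-64) = ((½ + 9*(-4*⅑)/2) + 95)*(-64) = ((½ + (9/2)*(-4/9)) + 95)*(-64) = ((½ - 2) + 95)*(-64) = (-3/2 + 95)*(-64) = (187/2)*(-64) = -5984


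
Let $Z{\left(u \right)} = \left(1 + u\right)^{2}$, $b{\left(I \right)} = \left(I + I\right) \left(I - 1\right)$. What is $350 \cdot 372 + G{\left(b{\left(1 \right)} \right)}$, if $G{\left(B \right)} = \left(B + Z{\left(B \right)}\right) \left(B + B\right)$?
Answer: $130200$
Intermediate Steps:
$b{\left(I \right)} = 2 I \left(-1 + I\right)$
$G{\left(B \right)} = 2 B \left(B + \left(1 + B\right)^{2}\right)$ ($G{\left(B \right)} = \left(B + \left(1 + B\right)^{2}\right) \left(B + B\right) = \left(B + \left(1 + B\right)^{2}\right) 2 B = 2 B \left(B + \left(1 + B\right)^{2}\right)$)
$350 \cdot 372 + G{\left(b{\left(1 \right)} \right)} = 350 \cdot 372 + 2 \cdot 2 \cdot 1 \left(-1 + 1\right) \left(2 \cdot 1 \left(-1 + 1\right) + \left(1 + 2 \cdot 1 \left(-1 + 1\right)\right)^{2}\right) = 130200 + 2 \cdot 2 \cdot 1 \cdot 0 \left(2 \cdot 1 \cdot 0 + \left(1 + 2 \cdot 1 \cdot 0\right)^{2}\right) = 130200 + 2 \cdot 0 \left(0 + \left(1 + 0\right)^{2}\right) = 130200 + 2 \cdot 0 \left(0 + 1^{2}\right) = 130200 + 2 \cdot 0 \left(0 + 1\right) = 130200 + 2 \cdot 0 \cdot 1 = 130200 + 0 = 130200$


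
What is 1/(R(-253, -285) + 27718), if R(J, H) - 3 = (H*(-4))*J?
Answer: -1/260699 ≈ -3.8358e-6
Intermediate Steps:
R(J, H) = 3 - 4*H*J (R(J, H) = 3 + (H*(-4))*J = 3 + (-4*H)*J = 3 - 4*H*J)
1/(R(-253, -285) + 27718) = 1/((3 - 4*(-285)*(-253)) + 27718) = 1/((3 - 288420) + 27718) = 1/(-288417 + 27718) = 1/(-260699) = -1/260699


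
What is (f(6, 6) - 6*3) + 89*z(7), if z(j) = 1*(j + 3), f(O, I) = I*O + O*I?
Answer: 944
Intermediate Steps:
f(O, I) = 2*I*O (f(O, I) = I*O + I*O = 2*I*O)
z(j) = 3 + j (z(j) = 1*(3 + j) = 3 + j)
(f(6, 6) - 6*3) + 89*z(7) = (2*6*6 - 6*3) + 89*(3 + 7) = (72 - 18) + 89*10 = 54 + 890 = 944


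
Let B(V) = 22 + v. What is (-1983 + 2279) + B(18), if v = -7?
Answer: 311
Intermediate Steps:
B(V) = 15 (B(V) = 22 - 7 = 15)
(-1983 + 2279) + B(18) = (-1983 + 2279) + 15 = 296 + 15 = 311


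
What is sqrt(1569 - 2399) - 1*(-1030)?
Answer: 1030 + I*sqrt(830) ≈ 1030.0 + 28.81*I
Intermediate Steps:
sqrt(1569 - 2399) - 1*(-1030) = sqrt(-830) + 1030 = I*sqrt(830) + 1030 = 1030 + I*sqrt(830)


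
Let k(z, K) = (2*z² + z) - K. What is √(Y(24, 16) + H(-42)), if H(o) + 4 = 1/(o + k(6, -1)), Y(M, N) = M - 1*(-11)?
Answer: 2*√10619/37 ≈ 5.5702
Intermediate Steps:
k(z, K) = z - K + 2*z² (k(z, K) = (z + 2*z²) - K = z - K + 2*z²)
Y(M, N) = 11 + M (Y(M, N) = M + 11 = 11 + M)
H(o) = -4 + 1/(79 + o) (H(o) = -4 + 1/(o + (6 - 1*(-1) + 2*6²)) = -4 + 1/(o + (6 + 1 + 2*36)) = -4 + 1/(o + (6 + 1 + 72)) = -4 + 1/(o + 79) = -4 + 1/(79 + o))
√(Y(24, 16) + H(-42)) = √((11 + 24) + (-315 - 4*(-42))/(79 - 42)) = √(35 + (-315 + 168)/37) = √(35 + (1/37)*(-147)) = √(35 - 147/37) = √(1148/37) = 2*√10619/37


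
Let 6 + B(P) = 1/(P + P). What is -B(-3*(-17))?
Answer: 611/102 ≈ 5.9902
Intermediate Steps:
B(P) = -6 + 1/(2*P) (B(P) = -6 + 1/(P + P) = -6 + 1/(2*P))
-B(-3*(-17)) = -(-6 + 1/(2*((-3*(-17))))) = -(-6 + (½)/51) = -(-6 + (½)*(1/51)) = -(-6 + 1/102) = -1*(-611/102) = 611/102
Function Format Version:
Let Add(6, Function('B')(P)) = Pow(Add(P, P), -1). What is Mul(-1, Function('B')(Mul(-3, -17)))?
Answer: Rational(611, 102) ≈ 5.9902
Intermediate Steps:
Function('B')(P) = Add(-6, Mul(Rational(1, 2), Pow(P, -1))) (Function('B')(P) = Add(-6, Pow(Add(P, P), -1)) = Add(-6, Pow(Mul(2, P), -1)) = Add(-6, Mul(Rational(1, 2), Pow(P, -1))))
Mul(-1, Function('B')(Mul(-3, -17))) = Mul(-1, Add(-6, Mul(Rational(1, 2), Pow(Mul(-3, -17), -1)))) = Mul(-1, Add(-6, Mul(Rational(1, 2), Pow(51, -1)))) = Mul(-1, Add(-6, Mul(Rational(1, 2), Rational(1, 51)))) = Mul(-1, Add(-6, Rational(1, 102))) = Mul(-1, Rational(-611, 102)) = Rational(611, 102)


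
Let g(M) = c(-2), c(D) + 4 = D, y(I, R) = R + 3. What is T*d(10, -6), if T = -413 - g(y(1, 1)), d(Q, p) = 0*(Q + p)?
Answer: 0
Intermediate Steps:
y(I, R) = 3 + R
c(D) = -4 + D
g(M) = -6 (g(M) = -4 - 2 = -6)
d(Q, p) = 0
T = -407 (T = -413 - 1*(-6) = -413 + 6 = -407)
T*d(10, -6) = -407*0 = 0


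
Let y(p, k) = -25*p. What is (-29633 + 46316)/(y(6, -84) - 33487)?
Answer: -16683/33637 ≈ -0.49597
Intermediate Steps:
(-29633 + 46316)/(y(6, -84) - 33487) = (-29633 + 46316)/(-25*6 - 33487) = 16683/(-150 - 33487) = 16683/(-33637) = 16683*(-1/33637) = -16683/33637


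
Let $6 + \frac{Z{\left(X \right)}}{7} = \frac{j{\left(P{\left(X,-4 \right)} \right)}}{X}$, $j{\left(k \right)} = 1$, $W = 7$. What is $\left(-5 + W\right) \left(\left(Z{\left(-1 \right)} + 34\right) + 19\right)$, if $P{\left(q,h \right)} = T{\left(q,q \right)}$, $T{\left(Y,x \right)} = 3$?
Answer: $8$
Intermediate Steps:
$P{\left(q,h \right)} = 3$
$Z{\left(X \right)} = -42 + \frac{7}{X}$ ($Z{\left(X \right)} = -42 + 7 \cdot 1 \frac{1}{X} = -42 + \frac{7}{X}$)
$\left(-5 + W\right) \left(\left(Z{\left(-1 \right)} + 34\right) + 19\right) = \left(-5 + 7\right) \left(\left(\left(-42 + \frac{7}{-1}\right) + 34\right) + 19\right) = 2 \left(\left(\left(-42 + 7 \left(-1\right)\right) + 34\right) + 19\right) = 2 \left(\left(\left(-42 - 7\right) + 34\right) + 19\right) = 2 \left(\left(-49 + 34\right) + 19\right) = 2 \left(-15 + 19\right) = 2 \cdot 4 = 8$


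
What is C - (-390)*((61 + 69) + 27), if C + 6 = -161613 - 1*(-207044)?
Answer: 106655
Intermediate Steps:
C = 45425 (C = -6 + (-161613 - 1*(-207044)) = -6 + (-161613 + 207044) = -6 + 45431 = 45425)
C - (-390)*((61 + 69) + 27) = 45425 - (-390)*((61 + 69) + 27) = 45425 - (-390)*(130 + 27) = 45425 - (-390)*157 = 45425 - 1*(-61230) = 45425 + 61230 = 106655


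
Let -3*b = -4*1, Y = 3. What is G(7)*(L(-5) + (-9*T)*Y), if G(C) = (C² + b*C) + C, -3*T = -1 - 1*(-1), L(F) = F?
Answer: -980/3 ≈ -326.67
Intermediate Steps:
b = 4/3 (b = -(-4)/3 = -⅓*(-4) = 4/3 ≈ 1.3333)
T = 0 (T = -(-1 - 1*(-1))/3 = -(-1 + 1)/3 = -⅓*0 = 0)
G(C) = C² + 7*C/3 (G(C) = (C² + 4*C/3) + C = C² + 7*C/3)
G(7)*(L(-5) + (-9*T)*Y) = ((⅓)*7*(7 + 3*7))*(-5 - 9*0*3) = ((⅓)*7*(7 + 21))*(-5 + 0*3) = ((⅓)*7*28)*(-5 + 0) = (196/3)*(-5) = -980/3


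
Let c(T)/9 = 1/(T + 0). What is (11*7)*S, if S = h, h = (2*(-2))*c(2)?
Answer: -1386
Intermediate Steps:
c(T) = 9/T (c(T) = 9/(T + 0) = 9/T)
h = -18 (h = (2*(-2))*(9/2) = -36/2 = -4*9/2 = -18)
S = -18
(11*7)*S = (11*7)*(-18) = 77*(-18) = -1386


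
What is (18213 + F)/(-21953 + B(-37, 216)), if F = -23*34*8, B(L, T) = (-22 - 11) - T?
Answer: -11957/22202 ≈ -0.53856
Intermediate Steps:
B(L, T) = -33 - T
F = -6256 (F = -782*8 = -6256)
(18213 + F)/(-21953 + B(-37, 216)) = (18213 - 6256)/(-21953 + (-33 - 1*216)) = 11957/(-21953 + (-33 - 216)) = 11957/(-21953 - 249) = 11957/(-22202) = 11957*(-1/22202) = -11957/22202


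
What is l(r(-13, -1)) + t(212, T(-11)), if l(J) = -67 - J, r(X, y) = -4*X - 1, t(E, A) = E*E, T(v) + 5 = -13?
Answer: 44826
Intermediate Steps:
T(v) = -18 (T(v) = -5 - 13 = -18)
t(E, A) = E²
r(X, y) = -1 - 4*X
l(r(-13, -1)) + t(212, T(-11)) = (-67 - (-1 - 4*(-13))) + 212² = (-67 - (-1 + 52)) + 44944 = (-67 - 1*51) + 44944 = (-67 - 51) + 44944 = -118 + 44944 = 44826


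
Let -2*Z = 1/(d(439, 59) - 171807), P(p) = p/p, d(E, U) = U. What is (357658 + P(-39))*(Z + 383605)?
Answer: 47127575869967379/343496 ≈ 1.3720e+11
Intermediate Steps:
P(p) = 1
Z = 1/343496 (Z = -1/(2*(59 - 171807)) = -½/(-171748) = -½*(-1/171748) = 1/343496 ≈ 2.9112e-6)
(357658 + P(-39))*(Z + 383605) = (357658 + 1)*(1/343496 + 383605) = 357659*(131766783081/343496) = 47127575869967379/343496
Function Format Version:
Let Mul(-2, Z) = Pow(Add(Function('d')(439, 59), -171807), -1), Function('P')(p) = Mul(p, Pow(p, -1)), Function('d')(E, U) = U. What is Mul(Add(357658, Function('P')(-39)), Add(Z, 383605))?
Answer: Rational(47127575869967379, 343496) ≈ 1.3720e+11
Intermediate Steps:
Function('P')(p) = 1
Z = Rational(1, 343496) (Z = Mul(Rational(-1, 2), Pow(Add(59, -171807), -1)) = Mul(Rational(-1, 2), Pow(-171748, -1)) = Mul(Rational(-1, 2), Rational(-1, 171748)) = Rational(1, 343496) ≈ 2.9112e-6)
Mul(Add(357658, Function('P')(-39)), Add(Z, 383605)) = Mul(Add(357658, 1), Add(Rational(1, 343496), 383605)) = Mul(357659, Rational(131766783081, 343496)) = Rational(47127575869967379, 343496)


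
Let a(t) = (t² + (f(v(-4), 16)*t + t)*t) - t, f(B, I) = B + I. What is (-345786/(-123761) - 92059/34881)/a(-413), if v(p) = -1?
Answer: 60731597/1138127530267266 ≈ 5.3361e-8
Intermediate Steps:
a(t) = -t + 17*t² (a(t) = (t² + ((-1 + 16)*t + t)*t) - t = (t² + (15*t + t)*t) - t = (t² + (16*t)*t) - t = (t² + 16*t²) - t = 17*t² - t = -t + 17*t²)
(-345786/(-123761) - 92059/34881)/a(-413) = (-345786/(-123761) - 92059/34881)/((-413*(-1 + 17*(-413)))) = (-345786*(-1/123761) - 92059*1/34881)/((-413*(-1 - 7021))) = (345786/123761 - 8369/3171)/((-413*(-7022))) = (60731597/392446131)/2900086 = (60731597/392446131)*(1/2900086) = 60731597/1138127530267266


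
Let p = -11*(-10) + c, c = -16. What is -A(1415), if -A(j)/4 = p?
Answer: 376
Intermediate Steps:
p = 94 (p = -11*(-10) - 16 = 110 - 16 = 94)
A(j) = -376 (A(j) = -4*94 = -376)
-A(1415) = -1*(-376) = 376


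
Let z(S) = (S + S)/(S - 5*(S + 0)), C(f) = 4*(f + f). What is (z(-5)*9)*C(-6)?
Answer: 216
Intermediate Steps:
C(f) = 8*f (C(f) = 4*(2*f) = 8*f)
z(S) = -½ (z(S) = (2*S)/(S - 5*S) = (2*S)/((-4*S)) = (2*S)*(-1/(4*S)) = -½)
(z(-5)*9)*C(-6) = (-½*9)*(8*(-6)) = -9/2*(-48) = 216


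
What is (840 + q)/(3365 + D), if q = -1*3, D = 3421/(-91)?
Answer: 76167/302794 ≈ 0.25155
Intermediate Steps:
D = -3421/91 (D = 3421*(-1/91) = -3421/91 ≈ -37.593)
q = -3
(840 + q)/(3365 + D) = (840 - 3)/(3365 - 3421/91) = 837/(302794/91) = 837*(91/302794) = 76167/302794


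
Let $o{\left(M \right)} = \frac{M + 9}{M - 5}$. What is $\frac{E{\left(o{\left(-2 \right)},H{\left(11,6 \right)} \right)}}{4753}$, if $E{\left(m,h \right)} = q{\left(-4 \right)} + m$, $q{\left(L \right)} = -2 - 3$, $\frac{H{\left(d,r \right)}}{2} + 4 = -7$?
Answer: $- \frac{6}{4753} \approx -0.0012624$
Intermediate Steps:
$H{\left(d,r \right)} = -22$ ($H{\left(d,r \right)} = -8 + 2 \left(-7\right) = -8 - 14 = -22$)
$q{\left(L \right)} = -5$
$o{\left(M \right)} = \frac{9 + M}{-5 + M}$
$E{\left(m,h \right)} = -5 + m$
$\frac{E{\left(o{\left(-2 \right)},H{\left(11,6 \right)} \right)}}{4753} = \frac{-5 + \frac{9 - 2}{-5 - 2}}{4753} = \left(-5 + \frac{1}{-7} \cdot 7\right) \frac{1}{4753} = \left(-5 - 1\right) \frac{1}{4753} = \left(-6\right) \frac{1}{4753} = - \frac{6}{4753}$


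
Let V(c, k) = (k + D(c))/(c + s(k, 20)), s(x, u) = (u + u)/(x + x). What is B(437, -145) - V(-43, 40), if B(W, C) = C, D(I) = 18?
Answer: -12209/85 ≈ -143.64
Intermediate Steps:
s(x, u) = u/x (s(x, u) = (2*u)/((2*x)) = (2*u)*(1/(2*x)) = u/x)
V(c, k) = (18 + k)/(c + 20/k) (V(c, k) = (k + 18)/(c + 20/k) = (18 + k)/(c + 20/k))
B(437, -145) - V(-43, 40) = -145 - 40*(18 + 40)/(20 - 43*40) = -145 - 40*58/(20 - 1720) = -145 - 40*58/(-1700) = -145 - 40*(-1)*58/1700 = -145 - 1*(-116/85) = -145 + 116/85 = -12209/85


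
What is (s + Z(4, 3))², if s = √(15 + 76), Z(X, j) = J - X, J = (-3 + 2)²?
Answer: (3 - √91)² ≈ 42.764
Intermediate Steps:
J = 1 (J = (-1)² = 1)
Z(X, j) = 1 - X
s = √91 ≈ 9.5394
(s + Z(4, 3))² = (√91 + (1 - 1*4))² = (√91 + (1 - 4))² = (√91 - 3)² = (-3 + √91)²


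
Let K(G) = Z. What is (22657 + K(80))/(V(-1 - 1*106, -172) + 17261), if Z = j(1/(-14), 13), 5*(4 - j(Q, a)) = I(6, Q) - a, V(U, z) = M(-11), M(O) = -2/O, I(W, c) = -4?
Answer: 24442/18615 ≈ 1.3130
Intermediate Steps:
V(U, z) = 2/11 (V(U, z) = -2/(-11) = -2*(-1/11) = 2/11)
j(Q, a) = 24/5 + a/5 (j(Q, a) = 4 - (-4 - a)/5 = 4 + (⅘ + a/5) = 24/5 + a/5)
Z = 37/5 (Z = 24/5 + (⅕)*13 = 24/5 + 13/5 = 37/5 ≈ 7.4000)
K(G) = 37/5
(22657 + K(80))/(V(-1 - 1*106, -172) + 17261) = (22657 + 37/5)/(2/11 + 17261) = 113322/(5*(189873/11)) = (113322/5)*(11/189873) = 24442/18615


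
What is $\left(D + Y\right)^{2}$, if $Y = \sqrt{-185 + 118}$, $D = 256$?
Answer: $\left(256 + i \sqrt{67}\right)^{2} \approx 65469.0 + 4190.9 i$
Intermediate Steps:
$Y = i \sqrt{67}$ ($Y = \sqrt{-67} = i \sqrt{67} \approx 8.1853 i$)
$\left(D + Y\right)^{2} = \left(256 + i \sqrt{67}\right)^{2}$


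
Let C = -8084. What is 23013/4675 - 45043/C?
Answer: 396613117/37792700 ≈ 10.494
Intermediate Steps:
23013/4675 - 45043/C = 23013/4675 - 45043/(-8084) = 23013*(1/4675) - 45043*(-1/8084) = 23013/4675 + 45043/8084 = 396613117/37792700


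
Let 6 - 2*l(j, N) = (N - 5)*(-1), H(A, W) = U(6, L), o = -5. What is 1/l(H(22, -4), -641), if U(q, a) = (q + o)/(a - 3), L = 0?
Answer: -1/320 ≈ -0.0031250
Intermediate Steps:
U(q, a) = (-5 + q)/(-3 + a) (U(q, a) = (q - 5)/(a - 3) = (-5 + q)/(-3 + a))
H(A, W) = -⅓ (H(A, W) = (-5 + 6)/(-3 + 0) = 1/(-3) = -⅓*1 = -⅓)
l(j, N) = ½ + N/2 (l(j, N) = 3 - (N - 5)*(-1)/2 = 3 - (-5 + N)*(-1)/2 = 3 - (5 - N)/2 = 3 + (-5/2 + N/2) = ½ + N/2)
1/l(H(22, -4), -641) = 1/(½ + (½)*(-641)) = 1/(½ - 641/2) = 1/(-320) = -1/320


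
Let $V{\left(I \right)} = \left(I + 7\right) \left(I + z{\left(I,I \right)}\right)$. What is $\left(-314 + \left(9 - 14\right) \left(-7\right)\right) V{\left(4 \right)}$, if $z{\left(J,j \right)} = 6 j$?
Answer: $-85932$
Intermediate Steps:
$V{\left(I \right)} = 7 I \left(7 + I\right)$ ($V{\left(I \right)} = \left(I + 7\right) \left(I + 6 I\right) = \left(7 + I\right) 7 I = 7 I \left(7 + I\right)$)
$\left(-314 + \left(9 - 14\right) \left(-7\right)\right) V{\left(4 \right)} = \left(-314 + \left(9 - 14\right) \left(-7\right)\right) 7 \cdot 4 \left(7 + 4\right) = \left(-314 - -35\right) 7 \cdot 4 \cdot 11 = \left(-314 + 35\right) 308 = \left(-279\right) 308 = -85932$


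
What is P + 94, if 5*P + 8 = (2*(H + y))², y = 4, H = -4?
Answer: 462/5 ≈ 92.400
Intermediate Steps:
P = -8/5 (P = -8/5 + (2*(-4 + 4))²/5 = -8/5 + (2*0)²/5 = -8/5 + (⅕)*0² = -8/5 + (⅕)*0 = -8/5 + 0 = -8/5 ≈ -1.6000)
P + 94 = -8/5 + 94 = 462/5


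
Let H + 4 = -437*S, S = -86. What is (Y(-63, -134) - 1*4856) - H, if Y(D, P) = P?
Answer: -42568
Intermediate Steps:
H = 37578 (H = -4 - 437*(-86) = -4 + 37582 = 37578)
(Y(-63, -134) - 1*4856) - H = (-134 - 1*4856) - 1*37578 = (-134 - 4856) - 37578 = -4990 - 37578 = -42568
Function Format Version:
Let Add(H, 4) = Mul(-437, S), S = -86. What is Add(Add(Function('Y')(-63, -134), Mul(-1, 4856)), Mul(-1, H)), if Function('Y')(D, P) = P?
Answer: -42568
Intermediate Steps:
H = 37578 (H = Add(-4, Mul(-437, -86)) = Add(-4, 37582) = 37578)
Add(Add(Function('Y')(-63, -134), Mul(-1, 4856)), Mul(-1, H)) = Add(Add(-134, Mul(-1, 4856)), Mul(-1, 37578)) = Add(Add(-134, -4856), -37578) = Add(-4990, -37578) = -42568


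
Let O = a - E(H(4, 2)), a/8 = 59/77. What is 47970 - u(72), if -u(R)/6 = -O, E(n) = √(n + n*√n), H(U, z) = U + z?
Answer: 3690858/77 + 6*√(6 + 6*√6) ≈ 47961.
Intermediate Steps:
E(n) = √(n + n^(3/2))
a = 472/77 (a = 8*(59/77) = 472/77 ≈ 6.1299)
O = 472/77 - √(6 + 6*√6) (O = 472/77 - √((4 + 2) + (4 + 2)^(3/2)) = 472/77 - √(6 + 6^(3/2)) = 472/77 - √(6 + 6*√6) ≈ 1.5805)
u(R) = 2832/77 - 6*√(6 + 6*√6) (u(R) = -(-6)*(472/77 - √(6 + 6*√6)) = -6*(-472/77 + √(6 + 6*√6)) = 2832/77 - 6*√(6 + 6*√6))
47970 - u(72) = 47970 - (2832/77 - 6*√(6 + 6*√6)) = 47970 + (-2832/77 + 6*√(6 + 6*√6)) = 3690858/77 + 6*√(6 + 6*√6)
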